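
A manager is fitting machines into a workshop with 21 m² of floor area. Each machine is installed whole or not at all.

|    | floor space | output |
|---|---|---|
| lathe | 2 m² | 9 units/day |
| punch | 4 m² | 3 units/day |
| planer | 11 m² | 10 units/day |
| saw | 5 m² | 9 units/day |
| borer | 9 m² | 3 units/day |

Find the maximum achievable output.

This is an integer program with binary decision variables.
lathe + planer + saw: floor space 2 + 11 + 5 = 18 ≤ 21, output 9 + 10 + 9 = 28.
lathe + punch + saw + borer: floor space 2 + 4 + 5 + 9 = 20 ≤ 21, output 9 + 3 + 9 + 3 = 24.
Best is lathe, planer, and saw with total output 28.

28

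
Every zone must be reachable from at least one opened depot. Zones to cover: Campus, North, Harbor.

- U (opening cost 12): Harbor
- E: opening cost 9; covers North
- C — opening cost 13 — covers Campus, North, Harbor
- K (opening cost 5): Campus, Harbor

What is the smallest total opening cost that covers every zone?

13

The greedy cost-per-new-zone heuristic would pick K and E for 14, but a cheaper cover exists.
C alone covers Campus, North, Harbor — every zone.
Total opening cost: 13.
No cover costs less than 13.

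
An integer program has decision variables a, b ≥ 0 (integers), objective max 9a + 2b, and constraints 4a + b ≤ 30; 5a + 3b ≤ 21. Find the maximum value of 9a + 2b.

Relaxing integrality, the LP optimum is 37.80 at (a,b) = (4.2, 0), which is not an integer point.
(a,b)=(4,0): 4·4+1·0=16≤30, 5·4+3·0=20≤21, objective 36.
(a,b)=(3,1): 4·3+1·1=13≤30, 5·3+3·1=18≤21, objective 29.
(a,b)=(3,0): 4·3+1·0=12≤30, 5·3+3·0=15≤21, objective 27.
Maximum is 36 at (a,b)=(4,0).

36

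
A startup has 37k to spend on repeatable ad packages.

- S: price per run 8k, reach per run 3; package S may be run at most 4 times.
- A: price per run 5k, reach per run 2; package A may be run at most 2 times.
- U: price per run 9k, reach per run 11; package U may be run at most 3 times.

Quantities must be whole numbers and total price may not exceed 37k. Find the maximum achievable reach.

U has the best ratio (11/9); taking only U gives at most 3×11 = 33 (stopped by the supply cap of 3).
Mixing does better — 2×A and 3×U: price 37 ≤ 37, reach 2·2 + 3·11 = 37.

37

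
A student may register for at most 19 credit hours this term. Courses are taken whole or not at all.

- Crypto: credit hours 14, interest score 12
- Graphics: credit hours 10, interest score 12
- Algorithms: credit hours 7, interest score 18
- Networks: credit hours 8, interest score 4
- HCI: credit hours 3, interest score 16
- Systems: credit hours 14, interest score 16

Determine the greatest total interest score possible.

Take Algorithms, Networks, and HCI: credit hours 7 + 8 + 3 = 18 ≤ 19, interest score 18 + 4 + 16 = 38.
No other feasible combination does better.

38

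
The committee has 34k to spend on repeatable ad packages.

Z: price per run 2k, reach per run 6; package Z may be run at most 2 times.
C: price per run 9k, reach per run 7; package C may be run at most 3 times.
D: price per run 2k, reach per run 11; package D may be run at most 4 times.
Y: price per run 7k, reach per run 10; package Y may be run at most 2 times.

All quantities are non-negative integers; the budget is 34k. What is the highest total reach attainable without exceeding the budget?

Take 1×Z, 1×C, 4×D, and 2×Y: price 33 ≤ 34, reach 1·6 + 1·7 + 4·11 + 2·10 = 77.
D has the best ratio (11/2) and is taken to its limit of 4; remaining capacity is filled optimally with the others.

77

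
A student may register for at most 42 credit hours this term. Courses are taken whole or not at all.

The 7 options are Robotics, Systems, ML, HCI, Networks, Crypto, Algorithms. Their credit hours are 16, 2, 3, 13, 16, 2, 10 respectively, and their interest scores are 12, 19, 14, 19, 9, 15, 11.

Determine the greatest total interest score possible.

79

Allowing fractional choices, the relaxed optimum would be about 87.0, but courses are indivisible.
Systems + ML + HCI + Crypto + Algorithms: credit hours 2 + 3 + 13 + 2 + 10 = 30 ≤ 42, interest score 19 + 14 + 19 + 15 + 11 = 78.
Robotics + Systems + ML + HCI + Crypto: credit hours 16 + 2 + 3 + 13 + 2 = 36 ≤ 42, interest score 12 + 19 + 14 + 19 + 15 = 79.
Best is Robotics, Systems, ML, HCI, and Crypto with total interest score 79.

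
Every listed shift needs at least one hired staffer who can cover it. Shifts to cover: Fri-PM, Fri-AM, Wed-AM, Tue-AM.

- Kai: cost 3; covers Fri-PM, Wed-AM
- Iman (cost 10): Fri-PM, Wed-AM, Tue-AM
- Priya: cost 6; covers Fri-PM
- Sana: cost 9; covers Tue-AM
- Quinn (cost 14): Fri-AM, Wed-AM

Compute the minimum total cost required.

The greedy cost-per-new-shift heuristic would pick Kai, Sana, and Quinn for 26, but a cheaper cover exists.
Choose Iman and Quinn: together they cover Fri-PM, Fri-AM, Wed-AM, Tue-AM — every shift.
Total cost: 10 + 14 = 24.
No cover costs less than 24.

24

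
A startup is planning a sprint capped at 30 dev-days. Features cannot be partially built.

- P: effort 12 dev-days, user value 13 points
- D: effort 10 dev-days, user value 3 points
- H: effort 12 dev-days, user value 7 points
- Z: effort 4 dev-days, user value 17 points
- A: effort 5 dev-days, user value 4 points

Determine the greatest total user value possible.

37

P + D + Z: effort 12 + 10 + 4 = 26 ≤ 30, user value 13 + 3 + 17 = 33.
P + Z + A: effort 12 + 4 + 5 = 21 ≤ 30, user value 13 + 17 + 4 = 34.
P + H + Z: effort 12 + 12 + 4 = 28 ≤ 30, user value 13 + 7 + 17 = 37.
Best is P, H, and Z with total user value 37.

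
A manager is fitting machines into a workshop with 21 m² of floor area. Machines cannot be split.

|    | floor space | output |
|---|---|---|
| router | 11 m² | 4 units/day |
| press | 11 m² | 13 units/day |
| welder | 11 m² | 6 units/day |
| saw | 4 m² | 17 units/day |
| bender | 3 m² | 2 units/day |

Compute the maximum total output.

32

Allowing fractional choices, the relaxed optimum would be about 33.6, but machines are indivisible.
press + saw + bender: floor space 11 + 4 + 3 = 18 ≤ 21, output 13 + 17 + 2 = 32.
welder + saw + bender: floor space 11 + 4 + 3 = 18 ≤ 21, output 6 + 17 + 2 = 25.
press + saw: floor space 11 + 4 = 15 ≤ 21, output 13 + 17 = 30.
Best is press, saw, and bender with total output 32.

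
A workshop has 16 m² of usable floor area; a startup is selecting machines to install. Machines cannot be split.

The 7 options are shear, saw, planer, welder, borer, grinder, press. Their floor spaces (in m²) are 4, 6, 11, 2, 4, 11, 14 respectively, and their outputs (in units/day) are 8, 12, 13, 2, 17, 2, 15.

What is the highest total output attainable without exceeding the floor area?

39

Treat it as a binary knapsack problem.
Allowing fractional choices, the relaxed optimum would be about 39.4, but machines are indivisible.
shear + saw + welder + borer: floor space 4 + 6 + 2 + 4 = 16 ≤ 16, output 8 + 12 + 2 + 17 = 39.
shear + saw + borer: floor space 4 + 6 + 4 = 14 ≤ 16, output 8 + 12 + 17 = 37.
saw + welder + borer: floor space 6 + 2 + 4 = 12 ≤ 16, output 12 + 2 + 17 = 31.
Best is shear, saw, welder, and borer with total output 39.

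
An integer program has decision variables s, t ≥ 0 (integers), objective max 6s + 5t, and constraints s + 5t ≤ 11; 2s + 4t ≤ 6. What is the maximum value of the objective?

(s,t)=(3,0): 1·3+5·0=3≤11, 2·3+4·0=6≤6, objective 18.
(s,t)=(2,0): 1·2+5·0=2≤11, 2·2+4·0=4≤6, objective 12.
Maximum is 18 at (s,t)=(3,0).

18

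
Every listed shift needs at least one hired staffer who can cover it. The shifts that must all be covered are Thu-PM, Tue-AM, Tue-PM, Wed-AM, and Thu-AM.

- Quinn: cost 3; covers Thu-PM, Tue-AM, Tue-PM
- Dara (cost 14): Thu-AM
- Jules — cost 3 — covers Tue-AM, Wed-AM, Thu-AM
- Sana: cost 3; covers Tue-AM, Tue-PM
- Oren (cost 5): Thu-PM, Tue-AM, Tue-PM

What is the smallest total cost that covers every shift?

This is an integer covering problem.
Choose Quinn and Jules: together they cover Thu-PM, Tue-AM, Tue-PM, Wed-AM, Thu-AM — every shift.
Total cost: 3 + 3 = 6.

6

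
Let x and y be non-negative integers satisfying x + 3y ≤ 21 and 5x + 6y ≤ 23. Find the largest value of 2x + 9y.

The continuous relaxation peaks at (0, 3.83) with value 34.50; rounding to a feasible lattice point costs some objective.
(x,y)=(1,3) is feasible, giving 29.
(x,y)=(0,3) is feasible, giving 27.
(x,y)=(2,2) is feasible, giving 22.
No feasible integer point exceeds 29.

29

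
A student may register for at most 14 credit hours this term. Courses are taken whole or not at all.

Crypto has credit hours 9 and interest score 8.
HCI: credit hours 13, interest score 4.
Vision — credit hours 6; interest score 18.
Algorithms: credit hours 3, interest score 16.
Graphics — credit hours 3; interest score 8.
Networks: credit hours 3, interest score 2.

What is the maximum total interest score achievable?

42

Take Vision, Algorithms, and Graphics: credit hours 6 + 3 + 3 = 12 ≤ 14, interest score 18 + 16 + 8 = 42.
No other feasible combination does better.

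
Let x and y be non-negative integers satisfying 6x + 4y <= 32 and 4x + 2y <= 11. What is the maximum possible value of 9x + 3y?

21

The continuous relaxation peaks at (2.75, 0) with value 24.75; rounding to a feasible lattice point costs some objective.
(x,y)=(2,1) is feasible, giving 21.
(x,y)=(2,0) is feasible, giving 18.
(x,y)=(1,2) is feasible, giving 15.
Maximum is 21 at (x,y)=(2,1).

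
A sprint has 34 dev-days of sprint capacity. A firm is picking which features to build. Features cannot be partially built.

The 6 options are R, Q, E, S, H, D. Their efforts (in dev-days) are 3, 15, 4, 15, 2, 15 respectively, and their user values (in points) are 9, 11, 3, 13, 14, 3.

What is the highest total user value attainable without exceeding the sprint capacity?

R + E + S + H: effort 3 + 4 + 15 + 2 = 24 ≤ 34, user value 9 + 3 + 13 + 14 = 39.
Q + S + H: effort 15 + 15 + 2 = 32 ≤ 34, user value 11 + 13 + 14 = 38.
Best is R, E, S, and H with total user value 39.

39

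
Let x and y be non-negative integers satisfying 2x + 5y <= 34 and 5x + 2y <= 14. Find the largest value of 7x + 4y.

24

(x,y)=(0,6): 2·0+5·6=30≤34, 5·0+2·6=12≤14, objective 24.
(x,y)=(0,5): 2·0+5·5=25≤34, 5·0+2·5=10≤14, objective 20.
Maximum is 24 at (x,y)=(0,6).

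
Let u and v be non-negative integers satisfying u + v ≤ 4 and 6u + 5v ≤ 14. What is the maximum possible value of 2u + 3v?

Relaxing integrality, the LP optimum is 8.40 at (u,v) = (0, 2.8), which is not an integer point.
(u,v)=(0,2): 1·0+1·2=2≤4, 6·0+5·2=10≤14, objective 6.
(u,v)=(1,1): 1·1+1·1=2≤4, 6·1+5·1=11≤14, objective 5.
(u,v)=(0,1): 1·0+1·1=1≤4, 6·0+5·1=5≤14, objective 3.
The best lattice point is (0,2), giving 6.

6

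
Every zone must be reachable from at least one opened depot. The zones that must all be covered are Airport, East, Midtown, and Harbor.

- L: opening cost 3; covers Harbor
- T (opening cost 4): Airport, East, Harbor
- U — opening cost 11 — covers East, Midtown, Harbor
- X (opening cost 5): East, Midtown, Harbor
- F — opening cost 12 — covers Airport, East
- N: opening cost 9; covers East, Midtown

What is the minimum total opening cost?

This is an integer covering problem.
Choose T and X: together they cover Airport, East, Midtown, Harbor — every zone.
Total opening cost: 4 + 5 = 9.
No cover costs less than 9.

9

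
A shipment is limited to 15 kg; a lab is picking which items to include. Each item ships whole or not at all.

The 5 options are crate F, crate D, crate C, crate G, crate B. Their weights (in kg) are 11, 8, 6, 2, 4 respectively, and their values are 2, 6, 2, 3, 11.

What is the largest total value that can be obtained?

20

Allowing fractional choices, the relaxed optimum would be about 20.3, but items are indivisible.
crate C + crate G + crate B: weight 6 + 2 + 4 = 12 ≤ 15, value 2 + 3 + 11 = 16.
crate D + crate B: weight 8 + 4 = 12 ≤ 15, value 6 + 11 = 17.
crate D + crate G + crate B: weight 8 + 2 + 4 = 14 ≤ 15, value 6 + 3 + 11 = 20.
Best is crate D, crate G, and crate B with total value 20.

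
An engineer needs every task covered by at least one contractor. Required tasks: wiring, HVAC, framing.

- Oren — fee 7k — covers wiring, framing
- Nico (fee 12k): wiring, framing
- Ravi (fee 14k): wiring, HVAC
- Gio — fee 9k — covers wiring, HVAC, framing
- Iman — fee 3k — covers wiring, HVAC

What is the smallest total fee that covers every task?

The greedy cost-per-new-task heuristic would pick Iman and Oren for 10, but a cheaper cover exists.
Gio alone covers wiring, HVAC, framing — every task.
Total fee: 9.
No cover costs less than 9.

9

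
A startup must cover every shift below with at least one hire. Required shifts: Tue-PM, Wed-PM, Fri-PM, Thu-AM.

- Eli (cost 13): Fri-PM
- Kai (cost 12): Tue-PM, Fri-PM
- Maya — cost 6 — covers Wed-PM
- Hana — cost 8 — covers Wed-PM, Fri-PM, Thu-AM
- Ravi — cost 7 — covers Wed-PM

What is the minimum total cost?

Choose Kai and Hana: together they cover Tue-PM, Wed-PM, Fri-PM, Thu-AM — every shift.
Total cost: 12 + 8 = 20.
No cover costs less than 20.

20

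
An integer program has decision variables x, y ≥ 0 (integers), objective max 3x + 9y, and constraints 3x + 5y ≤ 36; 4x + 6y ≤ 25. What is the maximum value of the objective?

(x,y)=(0,4) is feasible, giving 36.
(x,y)=(1,3) is feasible, giving 30.
(x,y)=(0,3) is feasible, giving 27.
No feasible integer point exceeds 36.

36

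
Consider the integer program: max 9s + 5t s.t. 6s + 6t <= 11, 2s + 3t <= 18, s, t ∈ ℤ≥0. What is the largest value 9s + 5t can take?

9

(s,t)=(1,0): 6·1+6·0=6≤11, 2·1+3·0=2≤18, objective 9.
(s,t)=(0,1): 6·0+6·1=6≤11, 2·0+3·1=3≤18, objective 5.
(s,t)=(0,0): 6·0+6·0=0≤11, 2·0+3·0=0≤18, objective 0.
Maximum is 9 at (s,t)=(1,0).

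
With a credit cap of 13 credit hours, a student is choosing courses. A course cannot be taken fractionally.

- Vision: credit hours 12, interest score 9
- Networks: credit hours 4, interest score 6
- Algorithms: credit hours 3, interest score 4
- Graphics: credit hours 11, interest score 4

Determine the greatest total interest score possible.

10

Allowing fractional choices, the relaxed optimum would be about 14.5, but courses are indivisible.
Networks + Algorithms: credit hours 4 + 3 = 7 ≤ 13, interest score 6 + 4 = 10.
Networks: credit hours 4 ≤ 13, interest score 6.
Vision: credit hours 12 ≤ 13, interest score 9.
Best is Networks and Algorithms with total interest score 10.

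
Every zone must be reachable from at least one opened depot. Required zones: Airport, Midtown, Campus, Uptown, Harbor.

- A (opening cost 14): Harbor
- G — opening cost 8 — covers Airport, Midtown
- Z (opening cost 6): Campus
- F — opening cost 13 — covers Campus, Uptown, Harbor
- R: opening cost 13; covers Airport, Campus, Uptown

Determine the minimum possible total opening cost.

21

Choose G and F: together they cover Airport, Midtown, Campus, Uptown, Harbor — every zone.
Total opening cost: 8 + 13 = 21.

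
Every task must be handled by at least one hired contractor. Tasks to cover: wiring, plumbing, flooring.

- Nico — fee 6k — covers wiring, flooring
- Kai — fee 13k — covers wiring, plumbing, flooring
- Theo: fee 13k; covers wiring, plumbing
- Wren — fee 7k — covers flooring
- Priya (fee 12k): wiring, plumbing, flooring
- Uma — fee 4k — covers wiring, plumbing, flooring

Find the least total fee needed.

Uma alone covers wiring, plumbing, flooring — every task.
Total fee: 4.

4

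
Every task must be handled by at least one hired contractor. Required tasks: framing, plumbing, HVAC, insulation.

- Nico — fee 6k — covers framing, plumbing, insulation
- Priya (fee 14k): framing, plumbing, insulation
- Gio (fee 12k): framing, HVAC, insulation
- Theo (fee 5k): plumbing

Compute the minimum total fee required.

This is a weighted set-cover instance.
Choose Gio and Theo: together they cover framing, plumbing, HVAC, insulation — every task.
Total fee: 12 + 5 = 17.

17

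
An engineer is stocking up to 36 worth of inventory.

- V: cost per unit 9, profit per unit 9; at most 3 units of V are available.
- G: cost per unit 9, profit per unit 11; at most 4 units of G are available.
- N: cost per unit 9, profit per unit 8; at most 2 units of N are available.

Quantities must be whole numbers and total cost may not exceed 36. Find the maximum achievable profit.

44

1×V and 3×G: cost 36 ≤ 36, profit 1·9 + 3·11 = 42.
4×G: cost 36 ≤ 36, profit 4·11 = 44.
Best is 44.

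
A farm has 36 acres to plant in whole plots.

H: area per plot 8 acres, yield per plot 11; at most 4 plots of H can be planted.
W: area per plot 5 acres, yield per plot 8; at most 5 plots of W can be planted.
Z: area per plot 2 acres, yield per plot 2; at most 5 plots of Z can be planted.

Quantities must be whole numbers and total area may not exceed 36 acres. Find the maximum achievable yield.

54

This is a bounded integer knapsack.
1×H, 5×W, and 1×Z: area 35 ≤ 36, yield 1·11 + 5·8 + 1·2 = 53.
2×H and 4×W: area 36 ≤ 36, yield 2·11 + 4·8 = 54.
Best is 54.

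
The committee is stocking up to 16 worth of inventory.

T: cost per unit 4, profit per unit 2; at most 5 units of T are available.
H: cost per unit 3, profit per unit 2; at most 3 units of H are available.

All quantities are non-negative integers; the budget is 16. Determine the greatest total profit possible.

2×T and 2×H: cost 14 ≤ 16, profit 2·2 + 2·2 = 8.
1×T and 3×H: cost 13 ≤ 16, profit 1·2 + 3·2 = 8.
Best is 8.

8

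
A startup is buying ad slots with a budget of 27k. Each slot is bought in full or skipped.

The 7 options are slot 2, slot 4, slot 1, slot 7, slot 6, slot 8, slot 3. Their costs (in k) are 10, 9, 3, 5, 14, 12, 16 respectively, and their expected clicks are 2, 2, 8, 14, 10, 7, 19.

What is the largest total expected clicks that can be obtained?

Allowing fractional choices, the relaxed optimum would be about 43.1, but ad slots are indivisible.
slot 7 + slot 3: cost 5 + 16 = 21 ≤ 27, expected clicks 14 + 19 = 33.
slot 1 + slot 7 + slot 6: cost 3 + 5 + 14 = 22 ≤ 27, expected clicks 8 + 14 + 10 = 32.
slot 1 + slot 7 + slot 3: cost 3 + 5 + 16 = 24 ≤ 27, expected clicks 8 + 14 + 19 = 41.
Best is slot 1, slot 7, and slot 3 with total expected clicks 41.

41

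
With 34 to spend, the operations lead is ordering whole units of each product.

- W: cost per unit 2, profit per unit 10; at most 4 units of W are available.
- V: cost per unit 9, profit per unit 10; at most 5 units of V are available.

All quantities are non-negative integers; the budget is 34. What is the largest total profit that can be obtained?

W has the best ratio (10/2); taking only W gives at most 4×10 = 40 (stopped by the supply cap of 4).
Mixing does better — 3×W and 3×V: cost 33 ≤ 34, profit 3·10 + 3·10 = 60.

60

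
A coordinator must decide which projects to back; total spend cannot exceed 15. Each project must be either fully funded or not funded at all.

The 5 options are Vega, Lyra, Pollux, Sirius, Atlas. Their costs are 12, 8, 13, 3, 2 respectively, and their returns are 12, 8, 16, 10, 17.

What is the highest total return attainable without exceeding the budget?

35

Allowing fractional choices, the relaxed optimum would be about 39.3, but projects are indivisible.
Lyra + Sirius + Atlas: cost 8 + 3 + 2 = 13 ≤ 15, return 8 + 10 + 17 = 35.
Pollux + Atlas: cost 13 + 2 = 15 ≤ 15, return 16 + 17 = 33.
Vega + Atlas: cost 12 + 2 = 14 ≤ 15, return 12 + 17 = 29.
Best is Lyra, Sirius, and Atlas with total return 35.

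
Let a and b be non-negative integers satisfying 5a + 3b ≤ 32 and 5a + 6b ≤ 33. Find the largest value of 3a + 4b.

21

Relaxing integrality, the LP optimum is 22.00 at (a,b) = (0, 5.5), which is not an integer point.
(a,b)=(3,3): 5·3+3·3=24≤32, 5·3+6·3=33≤33, objective 21.
(a,b)=(4,2): 5·4+3·2=26≤32, 5·4+6·2=32≤33, objective 20.
(a,b)=(0,5): 5·0+3·5=15≤32, 5·0+6·5=30≤33, objective 20.
The best lattice point is (3,3), giving 21.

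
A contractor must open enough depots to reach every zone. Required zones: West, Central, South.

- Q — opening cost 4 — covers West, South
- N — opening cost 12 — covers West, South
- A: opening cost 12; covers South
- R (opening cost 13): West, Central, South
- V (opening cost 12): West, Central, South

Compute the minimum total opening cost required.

12

The greedy cost-per-new-zone heuristic would pick Q and V for 16, but a cheaper cover exists.
V alone covers West, Central, South — every zone.
Total opening cost: 12.
No cover costs less than 12.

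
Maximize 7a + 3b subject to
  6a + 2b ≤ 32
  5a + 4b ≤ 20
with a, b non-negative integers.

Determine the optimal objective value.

28

(a,b)=(4,0): 6·4+2·0=24≤32, 5·4+4·0=20≤20, objective 28.
(a,b)=(3,1): 6·3+2·1=20≤32, 5·3+4·1=19≤20, objective 24.
(a,b)=(3,0): 6·3+2·0=18≤32, 5·3+4·0=15≤20, objective 21.
The best lattice point is (4,0), giving 28.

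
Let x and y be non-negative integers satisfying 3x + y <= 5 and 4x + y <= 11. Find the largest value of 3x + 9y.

45

(x,y)=(0,5): 3·0+1·5=5≤5, 4·0+1·5=5≤11, objective 45.
(x,y)=(0,4): 3·0+1·4=4≤5, 4·0+1·4=4≤11, objective 36.
No feasible integer point exceeds 45.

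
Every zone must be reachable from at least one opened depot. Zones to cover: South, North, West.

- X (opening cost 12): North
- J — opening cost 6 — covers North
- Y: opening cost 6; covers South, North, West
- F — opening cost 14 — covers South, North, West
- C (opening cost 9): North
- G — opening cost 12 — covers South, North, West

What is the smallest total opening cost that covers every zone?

Y alone covers South, North, West — every zone.
Total opening cost: 6.
No cover costs less than 6.

6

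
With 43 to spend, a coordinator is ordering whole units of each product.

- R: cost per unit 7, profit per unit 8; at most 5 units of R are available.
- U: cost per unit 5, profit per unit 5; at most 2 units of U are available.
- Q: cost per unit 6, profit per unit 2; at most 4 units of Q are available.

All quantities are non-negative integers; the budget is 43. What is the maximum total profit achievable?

This is a bounded integer knapsack.
R has the best ratio (8/7); taking only R gives at most 5×8 = 40 (stopped by the supply cap of 5).
Mixing does better — 5×R and 1×U: cost 40 ≤ 43, profit 5·8 + 1·5 = 45.

45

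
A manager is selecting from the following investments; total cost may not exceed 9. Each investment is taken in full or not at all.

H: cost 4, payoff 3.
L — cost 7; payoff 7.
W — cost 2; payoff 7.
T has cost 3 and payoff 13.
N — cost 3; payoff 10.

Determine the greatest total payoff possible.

Take W, T, and N: cost 2 + 3 + 3 = 8 ≤ 9, payoff 7 + 13 + 10 = 30.
No other feasible combination does better.

30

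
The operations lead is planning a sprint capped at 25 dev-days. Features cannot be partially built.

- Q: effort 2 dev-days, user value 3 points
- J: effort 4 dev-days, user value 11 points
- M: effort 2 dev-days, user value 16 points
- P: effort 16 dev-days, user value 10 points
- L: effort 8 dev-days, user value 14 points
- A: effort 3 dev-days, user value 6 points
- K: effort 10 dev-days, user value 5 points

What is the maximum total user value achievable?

Q + J + M + L + A: effort 2 + 4 + 2 + 8 + 3 = 19 ≤ 25, user value 3 + 11 + 16 + 14 + 6 = 50.
J + M + L + K: effort 4 + 2 + 8 + 10 = 24 ≤ 25, user value 11 + 16 + 14 + 5 = 46.
J + M + L + A: effort 4 + 2 + 8 + 3 = 17 ≤ 25, user value 11 + 16 + 14 + 6 = 47.
Best is Q, J, M, L, and A with total user value 50.

50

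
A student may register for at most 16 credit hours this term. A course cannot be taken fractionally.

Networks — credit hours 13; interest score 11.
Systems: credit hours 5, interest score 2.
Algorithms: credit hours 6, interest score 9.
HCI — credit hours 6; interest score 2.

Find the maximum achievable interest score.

11

This is a 0-1 knapsack instance.
Allowing fractional choices, the relaxed optimum would be about 17.5, but courses are indivisible.
Systems + Algorithms: credit hours 5 + 6 = 11 ≤ 16, interest score 2 + 9 = 11.
Algorithms + HCI: credit hours 6 + 6 = 12 ≤ 16, interest score 9 + 2 = 11.
The maximum interest score is 11; one optimal choice is Systems and Algorithms.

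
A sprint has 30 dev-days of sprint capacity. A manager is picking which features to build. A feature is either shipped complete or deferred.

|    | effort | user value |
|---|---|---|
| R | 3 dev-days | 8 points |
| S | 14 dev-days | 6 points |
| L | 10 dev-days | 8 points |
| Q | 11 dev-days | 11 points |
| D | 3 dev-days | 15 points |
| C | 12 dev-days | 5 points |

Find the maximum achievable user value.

R + L + Q + D: effort 3 + 10 + 11 + 3 = 27 ≤ 30, user value 8 + 8 + 11 + 15 = 42.
R + S + L + D: effort 3 + 14 + 10 + 3 = 30 ≤ 30, user value 8 + 6 + 8 + 15 = 37.
R + Q + D + C: effort 3 + 11 + 3 + 12 = 29 ≤ 30, user value 8 + 11 + 15 + 5 = 39.
Best is R, L, Q, and D with total user value 42.

42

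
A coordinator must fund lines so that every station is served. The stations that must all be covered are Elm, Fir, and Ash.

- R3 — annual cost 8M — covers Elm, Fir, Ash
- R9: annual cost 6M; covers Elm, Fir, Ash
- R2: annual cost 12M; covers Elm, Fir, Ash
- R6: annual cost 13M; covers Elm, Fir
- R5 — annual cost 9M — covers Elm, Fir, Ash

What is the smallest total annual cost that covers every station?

6

R9 alone covers Elm, Fir, Ash — every station.
Total annual cost: 6.
No cover costs less than 6.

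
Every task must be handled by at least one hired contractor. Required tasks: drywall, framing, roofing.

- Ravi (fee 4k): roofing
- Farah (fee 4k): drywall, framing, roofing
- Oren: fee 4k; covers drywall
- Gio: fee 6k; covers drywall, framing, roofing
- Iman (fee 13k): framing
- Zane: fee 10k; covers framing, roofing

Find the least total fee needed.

4

Farah alone covers drywall, framing, roofing — every task.
Total fee: 4.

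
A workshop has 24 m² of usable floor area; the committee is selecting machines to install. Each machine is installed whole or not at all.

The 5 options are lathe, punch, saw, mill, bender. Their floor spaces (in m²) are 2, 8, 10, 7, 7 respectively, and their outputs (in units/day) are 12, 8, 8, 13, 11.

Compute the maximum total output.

lathe + punch + mill: floor space 2 + 8 + 7 = 17 ≤ 24, output 12 + 8 + 13 = 33.
lathe + mill + bender: floor space 2 + 7 + 7 = 16 ≤ 24, output 12 + 13 + 11 = 36.
lathe + punch + mill + bender: floor space 2 + 8 + 7 + 7 = 24 ≤ 24, output 12 + 8 + 13 + 11 = 44.
Best is lathe, punch, mill, and bender with total output 44.

44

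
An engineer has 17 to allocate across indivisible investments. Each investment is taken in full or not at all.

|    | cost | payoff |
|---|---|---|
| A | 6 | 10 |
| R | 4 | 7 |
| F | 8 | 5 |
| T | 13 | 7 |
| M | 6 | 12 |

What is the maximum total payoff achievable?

Treat it as a binary knapsack problem.
Allowing fractional choices, the relaxed optimum would be about 29.6, but investments are indivisible.
A + R + M: cost 6 + 4 + 6 = 16 ≤ 17, payoff 10 + 7 + 12 = 29.
A + M: cost 6 + 6 = 12 ≤ 17, payoff 10 + 12 = 22.
Best is A, R, and M with total payoff 29.

29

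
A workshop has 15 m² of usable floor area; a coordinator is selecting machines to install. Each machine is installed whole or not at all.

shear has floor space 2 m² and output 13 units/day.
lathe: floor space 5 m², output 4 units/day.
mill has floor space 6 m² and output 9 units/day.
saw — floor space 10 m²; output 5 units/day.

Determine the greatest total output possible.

Allowing fractional choices, the relaxed optimum would be about 27.0, but machines are indivisible.
shear + mill: floor space 2 + 6 = 8 ≤ 15, output 13 + 9 = 22.
shear + lathe + mill: floor space 2 + 5 + 6 = 13 ≤ 15, output 13 + 4 + 9 = 26.
Best is shear, lathe, and mill with total output 26.

26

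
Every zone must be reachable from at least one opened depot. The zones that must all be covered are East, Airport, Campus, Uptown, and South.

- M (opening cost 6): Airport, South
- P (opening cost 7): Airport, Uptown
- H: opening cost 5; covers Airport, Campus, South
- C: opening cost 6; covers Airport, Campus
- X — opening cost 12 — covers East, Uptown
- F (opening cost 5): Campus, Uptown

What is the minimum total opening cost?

17

This is an integer covering problem.
The greedy cost-per-new-zone heuristic would pick H, F, and X for 22, but a cheaper cover exists.
Choose H and X: together they cover East, Airport, Campus, Uptown, South — every zone.
Total opening cost: 5 + 12 = 17.
No cover costs less than 17.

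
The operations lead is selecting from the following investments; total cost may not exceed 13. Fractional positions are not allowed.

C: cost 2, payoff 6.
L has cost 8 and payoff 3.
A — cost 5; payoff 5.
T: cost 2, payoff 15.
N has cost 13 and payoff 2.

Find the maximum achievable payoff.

Allowing fractional choices, the relaxed optimum would be about 27.5, but investments are indivisible.
C + L + T: cost 2 + 8 + 2 = 12 ≤ 13, payoff 6 + 3 + 15 = 24.
C + A + T: cost 2 + 5 + 2 = 9 ≤ 13, payoff 6 + 5 + 15 = 26.
Best is C, A, and T with total payoff 26.

26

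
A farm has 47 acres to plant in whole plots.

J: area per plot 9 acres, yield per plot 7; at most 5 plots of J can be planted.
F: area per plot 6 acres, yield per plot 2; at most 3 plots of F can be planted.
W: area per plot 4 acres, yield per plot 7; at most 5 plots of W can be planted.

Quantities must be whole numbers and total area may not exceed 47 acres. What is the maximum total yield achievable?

56

This is a bounded integer knapsack.
W has the best ratio (7/4); taking only W gives at most 5×7 = 35 (stopped by the supply cap of 5).
Mixing does better — 3×J and 5×W: area 47 ≤ 47, yield 3·7 + 5·7 = 56.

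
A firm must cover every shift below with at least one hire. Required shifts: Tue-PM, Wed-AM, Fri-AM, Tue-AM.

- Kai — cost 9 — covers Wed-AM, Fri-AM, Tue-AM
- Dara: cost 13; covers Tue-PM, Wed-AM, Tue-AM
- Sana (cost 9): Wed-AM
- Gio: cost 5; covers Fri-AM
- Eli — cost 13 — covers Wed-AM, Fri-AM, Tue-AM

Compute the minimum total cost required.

This is a weighted set-cover instance.
Choose Dara and Gio: together they cover Tue-PM, Wed-AM, Fri-AM, Tue-AM — every shift.
Total cost: 13 + 5 = 18.

18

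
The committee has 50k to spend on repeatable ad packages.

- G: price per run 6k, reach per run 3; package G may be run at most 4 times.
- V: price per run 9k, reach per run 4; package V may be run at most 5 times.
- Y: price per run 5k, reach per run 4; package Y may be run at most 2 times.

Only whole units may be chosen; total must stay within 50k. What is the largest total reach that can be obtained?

26

Y has the best ratio (4/5); taking only Y gives at most 2×4 = 8 (stopped by the supply cap of 2).
Mixing does better — 2×G, 3×V, and 2×Y: price 49 ≤ 50, reach 2·3 + 3·4 + 2·4 = 26.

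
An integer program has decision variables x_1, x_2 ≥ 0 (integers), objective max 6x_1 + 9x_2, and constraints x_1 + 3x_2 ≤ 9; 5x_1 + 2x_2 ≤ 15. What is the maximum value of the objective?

30

Relaxing integrality, the LP optimum is 33.23 at (x_1,x_2) = (2.08, 2.31), which is not an integer point.
(x_1,x_2)=(2,2): 1·2+3·2=8≤9, 5·2+2·2=14≤15, objective 30.
(x_1,x_2)=(1,2): 1·1+3·2=7≤9, 5·1+2·2=9≤15, objective 24.
Maximum is 30 at (x_1,x_2)=(2,2).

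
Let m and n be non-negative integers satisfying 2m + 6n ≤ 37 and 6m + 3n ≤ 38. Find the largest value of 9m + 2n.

54

Relaxing integrality, the LP optimum is 57.00 at (m,n) = (6.33, 0), which is not an integer point.
(m,n)=(6,0): 2·6+6·0=12≤37, 6·6+3·0=36≤38, objective 54.
(m,n)=(5,1): 2·5+6·1=16≤37, 6·5+3·1=33≤38, objective 47.
(m,n)=(5,0): 2·5+6·0=10≤37, 6·5+3·0=30≤38, objective 45.
The best lattice point is (6,0), giving 54.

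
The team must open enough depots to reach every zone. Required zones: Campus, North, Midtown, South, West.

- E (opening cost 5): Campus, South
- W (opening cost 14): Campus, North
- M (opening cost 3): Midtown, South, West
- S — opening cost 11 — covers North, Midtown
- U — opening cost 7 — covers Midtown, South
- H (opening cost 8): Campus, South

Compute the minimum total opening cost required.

The greedy cost-per-new-zone heuristic would pick M, E, and S for 19, but a cheaper cover exists.
Choose W and M: together they cover Campus, North, Midtown, South, West — every zone.
Total opening cost: 14 + 3 = 17.
No cover costs less than 17.

17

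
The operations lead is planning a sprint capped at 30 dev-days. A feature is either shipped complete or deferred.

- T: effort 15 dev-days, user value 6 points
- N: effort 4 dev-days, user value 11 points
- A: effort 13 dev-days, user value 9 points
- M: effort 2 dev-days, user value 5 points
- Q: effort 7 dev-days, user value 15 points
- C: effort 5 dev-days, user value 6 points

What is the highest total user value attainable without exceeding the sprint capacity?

This is an integer program with binary decision variables.
N + A + M + Q: effort 4 + 13 + 2 + 7 = 26 ≤ 30, user value 11 + 9 + 5 + 15 = 40.
N + A + Q + C: effort 4 + 13 + 7 + 5 = 29 ≤ 30, user value 11 + 9 + 15 + 6 = 41.
Best is N, A, Q, and C with total user value 41.

41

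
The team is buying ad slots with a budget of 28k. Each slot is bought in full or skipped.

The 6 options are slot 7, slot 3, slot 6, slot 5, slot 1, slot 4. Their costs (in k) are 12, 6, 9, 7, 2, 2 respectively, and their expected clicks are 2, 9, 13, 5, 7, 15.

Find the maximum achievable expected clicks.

49

Allowing fractional choices, the relaxed optimum would be about 49.3, but ad slots are indivisible.
slot 3 + slot 6 + slot 5 + slot 4: cost 6 + 9 + 7 + 2 = 24 ≤ 28, expected clicks 9 + 13 + 5 + 15 = 42.
slot 3 + slot 6 + slot 1 + slot 4: cost 6 + 9 + 2 + 2 = 19 ≤ 28, expected clicks 9 + 13 + 7 + 15 = 44.
slot 3 + slot 6 + slot 5 + slot 1 + slot 4: cost 6 + 9 + 7 + 2 + 2 = 26 ≤ 28, expected clicks 9 + 13 + 5 + 7 + 15 = 49.
Best is slot 3, slot 6, slot 5, slot 1, and slot 4 with total expected clicks 49.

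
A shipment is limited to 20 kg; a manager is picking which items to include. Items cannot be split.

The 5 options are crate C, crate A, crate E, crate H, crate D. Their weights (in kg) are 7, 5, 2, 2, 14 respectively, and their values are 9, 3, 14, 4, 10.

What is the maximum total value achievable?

30

Allowing fractional choices, the relaxed optimum would be about 33.4, but items are indivisible.
crate E + crate H + crate D: weight 2 + 2 + 14 = 18 ≤ 20, value 14 + 4 + 10 = 28.
crate C + crate A + crate E + crate H: weight 7 + 5 + 2 + 2 = 16 ≤ 20, value 9 + 3 + 14 + 4 = 30.
Best is crate C, crate A, crate E, and crate H with total value 30.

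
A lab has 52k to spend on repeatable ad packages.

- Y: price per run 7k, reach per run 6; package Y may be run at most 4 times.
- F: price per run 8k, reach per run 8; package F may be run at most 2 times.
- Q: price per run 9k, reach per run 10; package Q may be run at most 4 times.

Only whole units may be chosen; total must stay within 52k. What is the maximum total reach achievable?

This is a bounded integer knapsack.
Q has the best ratio (10/9); taking only Q gives at most 4×10 = 40 (stopped by the supply cap of 4).
Mixing does better — 2×F and 4×Q: price 52 ≤ 52, reach 2·8 + 4·10 = 56.

56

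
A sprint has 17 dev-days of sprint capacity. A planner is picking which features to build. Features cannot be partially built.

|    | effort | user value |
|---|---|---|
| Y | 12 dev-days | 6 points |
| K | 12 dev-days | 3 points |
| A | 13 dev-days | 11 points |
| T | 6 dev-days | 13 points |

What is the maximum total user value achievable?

13

Take T: effort 6 ≤ 17, user value 13.
No other feasible combination does better.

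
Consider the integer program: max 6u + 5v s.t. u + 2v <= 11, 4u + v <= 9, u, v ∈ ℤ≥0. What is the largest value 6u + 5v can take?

31

(u,v)=(1,5): 1·1+2·5=11≤11, 4·1+1·5=9≤9, objective 31.
(u,v)=(1,4): 1·1+2·4=9≤11, 4·1+1·4=8≤9, objective 26.
No feasible integer point exceeds 31.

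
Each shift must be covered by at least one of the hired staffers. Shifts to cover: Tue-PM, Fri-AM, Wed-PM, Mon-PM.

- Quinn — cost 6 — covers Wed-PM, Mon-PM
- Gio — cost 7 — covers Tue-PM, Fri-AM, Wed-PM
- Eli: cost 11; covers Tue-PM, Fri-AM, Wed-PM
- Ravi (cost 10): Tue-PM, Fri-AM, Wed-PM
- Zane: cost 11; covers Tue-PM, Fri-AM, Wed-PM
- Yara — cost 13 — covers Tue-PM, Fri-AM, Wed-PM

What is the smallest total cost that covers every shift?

13

This is a weighted set-cover instance.
Choose Quinn and Gio: together they cover Tue-PM, Fri-AM, Wed-PM, Mon-PM — every shift.
Total cost: 6 + 7 = 13.
No cover costs less than 13.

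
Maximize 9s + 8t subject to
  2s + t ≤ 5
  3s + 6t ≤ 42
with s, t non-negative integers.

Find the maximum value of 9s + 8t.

40

(s,t)=(0,5) is feasible, giving 40.
(s,t)=(0,4) is feasible, giving 32.
No feasible integer point exceeds 40.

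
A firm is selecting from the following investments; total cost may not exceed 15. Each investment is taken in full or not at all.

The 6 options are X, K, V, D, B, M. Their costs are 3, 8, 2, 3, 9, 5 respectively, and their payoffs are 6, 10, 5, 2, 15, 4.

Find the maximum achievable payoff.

26

This is an integer program with binary decision variables.
X + V + B: cost 3 + 2 + 9 = 14 ≤ 15, payoff 6 + 5 + 15 = 26.
X + D + B: cost 3 + 3 + 9 = 15 ≤ 15, payoff 6 + 2 + 15 = 23.
Best is X, V, and B with total payoff 26.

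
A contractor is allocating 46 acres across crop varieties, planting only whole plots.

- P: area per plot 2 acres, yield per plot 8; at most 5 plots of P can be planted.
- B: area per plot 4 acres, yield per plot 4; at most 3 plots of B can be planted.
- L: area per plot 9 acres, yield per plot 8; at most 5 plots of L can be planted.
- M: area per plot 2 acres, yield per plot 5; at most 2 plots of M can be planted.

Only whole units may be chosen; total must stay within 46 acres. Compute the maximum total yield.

78

5×P, 1×B, 3×L, and 2×M: area 45 ≤ 46, yield 5·8 + 1·4 + 3·8 + 2·5 = 78.
5×P, 3×B, 2×L, and 2×M: area 44 ≤ 46, yield 5·8 + 3·4 + 2·8 + 2·5 = 78.
Best is 78.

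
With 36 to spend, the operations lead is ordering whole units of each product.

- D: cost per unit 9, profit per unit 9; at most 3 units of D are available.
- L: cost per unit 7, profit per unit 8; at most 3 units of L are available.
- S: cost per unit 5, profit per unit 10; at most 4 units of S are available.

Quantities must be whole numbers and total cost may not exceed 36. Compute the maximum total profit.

1×D, 1×L, and 4×S: cost 36 ≤ 36, profit 1·9 + 1·8 + 4·10 = 57.
2×L and 4×S: cost 34 ≤ 36, profit 2·8 + 4·10 = 56.
Best is 57.

57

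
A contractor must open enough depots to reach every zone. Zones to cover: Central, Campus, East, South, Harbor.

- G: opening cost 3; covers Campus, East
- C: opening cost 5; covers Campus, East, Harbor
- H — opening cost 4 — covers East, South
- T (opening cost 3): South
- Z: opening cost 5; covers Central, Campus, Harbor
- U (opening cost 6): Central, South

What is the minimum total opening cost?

9

This is a weighted set-cover instance.
Choose H and Z: together they cover Central, Campus, East, South, Harbor — every zone.
Total opening cost: 4 + 5 = 9.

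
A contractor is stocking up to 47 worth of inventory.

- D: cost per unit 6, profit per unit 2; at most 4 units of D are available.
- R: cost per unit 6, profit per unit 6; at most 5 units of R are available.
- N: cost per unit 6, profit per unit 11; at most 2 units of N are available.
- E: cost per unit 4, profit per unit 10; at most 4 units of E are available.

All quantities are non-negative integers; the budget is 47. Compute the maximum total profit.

3×R, 2×N, and 4×E: cost 46 ≤ 47, profit 3·6 + 2·11 + 4·10 = 80.
1×D, 2×R, 2×N, and 4×E: cost 46 ≤ 47, profit 1·2 + 2·6 + 2·11 + 4·10 = 76.
Best is 80.

80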